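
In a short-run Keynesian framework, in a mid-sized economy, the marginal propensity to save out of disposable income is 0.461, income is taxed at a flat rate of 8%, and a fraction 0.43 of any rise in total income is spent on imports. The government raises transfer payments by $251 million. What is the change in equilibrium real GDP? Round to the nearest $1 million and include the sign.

MPC = 1 − MPS = 1 − 0.461 = 0.539.
The transfer change shifts disposable income by +$251 million, so first-round consumption changes by c·ΔTR = 0.539 × (+$251 million) = +$135.289 million.
Expenditure multiplier = 1/(1 − c(1−t) + m) = 1/(1 − 0.539×0.92 + 0.43) = 1/0.93412 ≈ 1.071.
The transfer multiplier is c × k ≈ 0.577, so ΔY = k × (c·ΔTR) = (+$135.289 million) / 0.93412 ≈ +$145 million.

+$145 million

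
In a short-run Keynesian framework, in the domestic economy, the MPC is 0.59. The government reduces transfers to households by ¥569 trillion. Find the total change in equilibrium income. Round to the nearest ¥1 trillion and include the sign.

−¥819 trillion

The transfer change shifts disposable income by −¥569 trillion, so first-round consumption changes by c·ΔTR = 0.59 × (−¥569 trillion) = −¥335.71 trillion.
Expenditure multiplier = 1/(1 − MPC) = 1/(1 − 0.59) = 1/0.41 ≈ 2.439.
The transfer multiplier is c × k ≈ 1.439, so ΔY = k × (c·ΔTR) = (−¥335.71 trillion) / 0.41 ≈ −¥819 trillion.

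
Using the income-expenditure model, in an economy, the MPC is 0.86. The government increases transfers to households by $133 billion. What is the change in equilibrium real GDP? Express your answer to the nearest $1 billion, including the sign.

The transfer change shifts disposable income by +$133 billion, so first-round consumption changes by c·ΔTR = 0.86 × (+$133 billion) = +$114.38 billion.
Expenditure multiplier = 1/(1 − MPC) = 1/(1 − 0.86) = 1/0.14 ≈ 7.143.
The transfer multiplier is c × k ≈ 6.143, so ΔY = k × (c·ΔTR) = (+$114.38 billion) / 0.14 = +$817 billion.

+$817 billion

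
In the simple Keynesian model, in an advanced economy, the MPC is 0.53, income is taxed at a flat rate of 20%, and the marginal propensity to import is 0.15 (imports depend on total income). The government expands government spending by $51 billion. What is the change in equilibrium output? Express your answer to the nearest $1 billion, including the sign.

+$70 billion

Spending multiplier = 1/(1 − c(1−t) + m) = 1/(1 − 0.53×0.8 + 0.15) = 1/0.726 ≈ 1.377.
ΔY = k × ΔG = (+$51 billion) / 0.726 ≈ +$70 billion.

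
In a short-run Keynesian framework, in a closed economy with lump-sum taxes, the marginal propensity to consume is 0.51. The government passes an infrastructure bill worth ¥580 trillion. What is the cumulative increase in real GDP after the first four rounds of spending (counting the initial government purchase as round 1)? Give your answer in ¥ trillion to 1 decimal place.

Round 1 adds ΔG = ¥580 trillion; each later round is MPC = 0.51 times the previous.
After 4 rounds: 580 + 295.8 + 150.858 + 76.93758 = ΔG·(1 − c^4)/(1 − c) = 580 × (1 − 0.06765201)/0.49 ≈ ¥1,103.6 trillion.

¥1,103.6 trillion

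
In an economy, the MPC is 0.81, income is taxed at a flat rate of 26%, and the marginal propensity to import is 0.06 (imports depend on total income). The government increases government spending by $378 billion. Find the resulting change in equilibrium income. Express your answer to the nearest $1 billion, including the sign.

+$821 billion

Spending multiplier = 1/(1 − c(1−t) + m) = 1/(1 − 0.81×0.74 + 0.06) = 1/0.4606 ≈ 2.171.
ΔY = k × ΔG = (+$378 billion) / 0.4606 ≈ +$821 billion.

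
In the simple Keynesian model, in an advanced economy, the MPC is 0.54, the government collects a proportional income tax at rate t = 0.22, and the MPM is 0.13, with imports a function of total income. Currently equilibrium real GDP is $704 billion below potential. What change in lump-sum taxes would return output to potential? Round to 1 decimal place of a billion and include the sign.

Spending multiplier = 1/(1 − c(1−t) + m) = 1/(1 − 0.54×0.78 + 0.13) = 1/0.7088 ≈ 1.411.
Tax multiplier = −c·k = −0.54/0.7088 ≈ −0.762. Need ΔY = +$704 billion, so ΔT = ΔY/(−c·k) = −(+$704 billion) × 0.7088 / 0.54 ≈ −$924.1 billion.
The government should cut lump-sum taxes by $924.1 billion.

−$924.1 billion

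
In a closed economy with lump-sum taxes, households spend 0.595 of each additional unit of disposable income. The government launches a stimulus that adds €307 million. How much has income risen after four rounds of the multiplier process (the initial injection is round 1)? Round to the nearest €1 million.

€663 million

Round 1 adds ΔG = €307 million; each later round is MPC = 0.595 times the previous.
After 4 rounds: 307 + 182.665 + 108.685675 + 64.667976625 = ΔG·(1 − c^4)/(1 − c) = 307 × (1 − 0.125333700625)/0.405 ≈ €663 million.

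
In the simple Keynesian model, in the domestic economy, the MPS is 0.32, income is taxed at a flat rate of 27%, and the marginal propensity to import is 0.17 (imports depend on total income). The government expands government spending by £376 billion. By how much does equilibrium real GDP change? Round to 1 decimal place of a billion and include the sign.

MPC = 1 − MPS = 1 − 0.32 = 0.68.
Spending multiplier = 1/(1 − c(1−t) + m) = 1/(1 − 0.68×0.73 + 0.17) = 1/0.6736 ≈ 1.485.
ΔY = k × ΔG = (+£376 billion) / 0.6736 ≈ +£558.2 billion.

+£558.2 billion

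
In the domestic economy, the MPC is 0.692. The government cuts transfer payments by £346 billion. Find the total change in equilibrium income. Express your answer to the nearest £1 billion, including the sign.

The transfer change shifts disposable income by −£346 billion, so first-round consumption changes by c·ΔTR = 0.692 × (−£346 billion) = −£239.432 billion.
Expenditure multiplier = 1/(1 − MPC) = 1/(1 − 0.692) = 1/0.308 ≈ 3.247.
The transfer multiplier is c × k ≈ 2.247, so ΔY = k × (c·ΔTR) = (−£239.432 billion) / 0.308 ≈ −£777 billion.

−£777 billion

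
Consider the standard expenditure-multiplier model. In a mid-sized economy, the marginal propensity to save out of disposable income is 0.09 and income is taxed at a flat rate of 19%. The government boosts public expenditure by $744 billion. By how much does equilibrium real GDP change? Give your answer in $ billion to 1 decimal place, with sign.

MPC = 1 − MPS = 1 − 0.09 = 0.91.
Government-spending multiplier = 1/(1 − c(1−t)) = 1/(1 − 0.91×0.81) = 1/0.2629 ≈ 3.804.
ΔY = k × ΔG = (+$744 billion) / 0.2629 ≈ +$2,830 billion.

+$2,830.0 billion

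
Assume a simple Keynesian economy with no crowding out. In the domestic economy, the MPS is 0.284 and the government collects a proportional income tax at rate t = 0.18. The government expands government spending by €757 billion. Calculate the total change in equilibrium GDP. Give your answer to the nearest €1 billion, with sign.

MPC = 1 − MPS = 1 − 0.284 = 0.716.
Expenditure multiplier = 1/(1 − c(1−t)) = 1/(1 − 0.716×0.82) = 1/0.41288 ≈ 2.422.
ΔY = k × ΔG = (+€757 billion) / 0.41288 ≈ +€1,833 billion.

+€1,833 billion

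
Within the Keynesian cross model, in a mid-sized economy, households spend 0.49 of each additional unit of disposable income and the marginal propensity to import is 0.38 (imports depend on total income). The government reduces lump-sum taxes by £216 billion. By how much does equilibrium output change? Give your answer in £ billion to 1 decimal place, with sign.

+£118.9 billion

A lump-sum tax change of −£216 billion shifts disposable income by +£216 billion; first-round consumption changes by −c × ΔT = −0.49 × (−£216 billion) = +£105.84 billion.
Expenditure multiplier = 1/(1 − c + m) = 1/(1 − 0.49 + 0.38) = 1/0.89 ≈ 1.124.
The tax multiplier is −c × k ≈ −0.551, so ΔY = k × (−c·ΔT) = (+£105.84 billion) / 0.89 ≈ +£118.9 billion.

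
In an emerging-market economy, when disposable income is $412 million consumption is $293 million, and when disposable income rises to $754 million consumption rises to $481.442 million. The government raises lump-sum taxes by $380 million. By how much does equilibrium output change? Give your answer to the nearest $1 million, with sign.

−$466 million

MPC = ΔC/ΔYd = (481.442 − 293)/(754 − 412) = 188.442/342 = 0.551.
A lump-sum tax change of +$380 million shifts disposable income by −$380 million; first-round consumption changes by −c × ΔT = −0.551 × (+$380 million) = −$209.38 million.
Expenditure multiplier = 1/(1 − MPC) = 1/(1 − 0.551) = 1/0.449 ≈ 2.227.
The tax multiplier is −c × k ≈ −1.227, so ΔY = k × (−c·ΔT) = (−$209.38 million) / 0.449 ≈ −$466 million.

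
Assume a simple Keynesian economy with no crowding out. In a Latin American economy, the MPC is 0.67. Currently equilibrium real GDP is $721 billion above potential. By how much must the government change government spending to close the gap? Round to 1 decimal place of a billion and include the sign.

Spending multiplier = 1/(1 − MPC) = 1/(1 − 0.67) = 1/0.33 ≈ 3.03.
Need ΔY = −$721 billion, so ΔG = ΔY/k = (−$721 billion) × 0.33 ≈ −$237.9 billion.
The government should cut government spending by $237.9 billion.

−$237.9 billion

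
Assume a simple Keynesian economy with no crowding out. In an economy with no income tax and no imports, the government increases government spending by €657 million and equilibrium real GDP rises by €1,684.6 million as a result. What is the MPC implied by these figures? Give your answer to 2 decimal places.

0.61

Implied spending multiplier k = ΔY/ΔG = 1,684.6/657 ≈ 2.5641.
Since k = 1/(1 − MPC), MPC = 1 − 1/k = 1 − ΔG/ΔY = 1 − 657/1,684.6 ≈ 0.61.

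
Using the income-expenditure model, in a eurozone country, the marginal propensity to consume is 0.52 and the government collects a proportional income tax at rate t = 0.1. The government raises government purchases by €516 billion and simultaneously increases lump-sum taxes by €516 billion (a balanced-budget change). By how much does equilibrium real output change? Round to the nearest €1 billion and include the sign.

Expenditure multiplier = 1/(1 − c(1−t)) = 1/(1 − 0.52×0.9) = 1/0.532 ≈ 1.88.
ΔG contributes k·ΔG = (+€516 billion) / 0.532 ≈ +€969.9 billion.
ΔT of +€516 billion changes first-round spending by −c·ΔT = −€268.32 billion, contributing k·(−c·ΔT) = (−€268.32 billion) / 0.532 ≈ −€504.4 billion.
Net ΔY = k(ΔG − c·ΔT) = (+€247.68 billion) / 0.532 ≈ +€466 billion.

+€466 billion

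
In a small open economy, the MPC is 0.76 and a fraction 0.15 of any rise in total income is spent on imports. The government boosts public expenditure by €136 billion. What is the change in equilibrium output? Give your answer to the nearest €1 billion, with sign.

+€349 billion

Spending multiplier = 1/(1 − c + m) = 1/(1 − 0.76 + 0.15) = 1/0.39 ≈ 2.564.
ΔY = k × ΔG = (+€136 billion) / 0.39 ≈ +€349 billion.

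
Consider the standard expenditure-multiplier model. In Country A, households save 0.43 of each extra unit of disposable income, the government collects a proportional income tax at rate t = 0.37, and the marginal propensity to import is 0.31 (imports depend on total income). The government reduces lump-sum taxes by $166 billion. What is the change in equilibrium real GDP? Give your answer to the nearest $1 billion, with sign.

MPC = 1 − MPS = 1 − 0.43 = 0.57.
A lump-sum tax change of −$166 billion shifts disposable income by +$166 billion; first-round consumption changes by −c × ΔT = −0.57 × (−$166 billion) = +$94.62 billion.
Expenditure multiplier = 1/(1 − c(1−t) + m) = 1/(1 − 0.57×0.63 + 0.31) = 1/0.9509 ≈ 1.052.
The tax multiplier is −c × k ≈ −0.599, so ΔY = k × (−c·ΔT) = (+$94.62 billion) / 0.9509 ≈ +$100 billion.

+$100 billion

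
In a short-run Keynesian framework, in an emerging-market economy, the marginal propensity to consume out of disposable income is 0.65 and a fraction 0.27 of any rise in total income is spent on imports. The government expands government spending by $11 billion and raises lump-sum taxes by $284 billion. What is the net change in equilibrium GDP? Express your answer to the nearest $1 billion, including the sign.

−$280 billion

Expenditure multiplier = 1/(1 − c + m) = 1/(1 − 0.65 + 0.27) = 1/0.62 ≈ 1.613.
ΔG contributes k·ΔG = (+$11 billion) / 0.62 ≈ +$17.7 billion.
ΔT of +$284 billion changes first-round spending by −c·ΔT = −$184.6 billion, contributing k·(−c·ΔT) = (−$184.6 billion) / 0.62 ≈ −$297.7 billion.
Net ΔY = k(ΔG − c·ΔT) = (−$173.6 billion) / 0.62 = −$280 billion.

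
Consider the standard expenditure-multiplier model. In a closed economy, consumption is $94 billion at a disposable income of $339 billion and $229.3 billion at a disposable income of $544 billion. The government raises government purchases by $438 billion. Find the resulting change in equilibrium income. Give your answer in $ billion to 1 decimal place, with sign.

+$1,288.2 billion

MPC = ΔC/ΔYd = (229.3 − 94)/(544 − 339) = 135.3/205 = 0.66.
Expenditure multiplier = 1/(1 − MPC) = 1/(1 − 0.66) = 1/0.34 ≈ 2.941.
ΔY = k × ΔG = (+$438 billion) / 0.34 ≈ +$1,288.2 billion.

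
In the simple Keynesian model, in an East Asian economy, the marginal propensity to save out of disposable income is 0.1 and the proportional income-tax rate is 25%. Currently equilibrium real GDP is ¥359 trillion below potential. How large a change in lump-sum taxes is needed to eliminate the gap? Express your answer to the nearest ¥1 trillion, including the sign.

−¥130 trillion

MPC = 1 − MPS = 1 − 0.1 = 0.9.
Spending multiplier = 1/(1 − c(1−t)) = 1/(1 − 0.9×0.75) = 1/0.325 ≈ 3.077.
Tax multiplier = −c·k = −0.9/0.325 ≈ −2.769. Need ΔY = +¥359 trillion, so ΔT = ΔY/(−c·k) = −(+¥359 trillion) × 0.325 / 0.9 ≈ −¥130 trillion.
The government should cut lump-sum taxes by ¥130 trillion.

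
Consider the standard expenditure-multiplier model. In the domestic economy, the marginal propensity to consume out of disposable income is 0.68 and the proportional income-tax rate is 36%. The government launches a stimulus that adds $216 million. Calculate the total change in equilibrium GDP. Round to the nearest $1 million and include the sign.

Expenditure multiplier = 1/(1 − c(1−t)) = 1/(1 − 0.68×0.64) = 1/0.5648 ≈ 1.771.
ΔY = k × ΔG = (+$216 million) / 0.5648 ≈ +$382 million.

+$382 million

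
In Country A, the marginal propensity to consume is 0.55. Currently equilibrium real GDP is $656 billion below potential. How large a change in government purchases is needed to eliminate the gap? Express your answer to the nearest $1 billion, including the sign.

Spending multiplier = 1/(1 − MPC) = 1/(1 − 0.55) = 1/0.45 ≈ 2.222.
Need ΔY = +$656 billion, so ΔG = ΔY/k = (+$656 billion) × 0.45 ≈ +$295 billion.
The government should increase government purchases by $295 billion.

+$295 billion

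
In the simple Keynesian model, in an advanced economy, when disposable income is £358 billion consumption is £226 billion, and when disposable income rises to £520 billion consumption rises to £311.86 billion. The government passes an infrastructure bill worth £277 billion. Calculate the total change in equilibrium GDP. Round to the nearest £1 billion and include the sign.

MPC = ΔC/ΔYd = (311.86 − 226)/(520 − 358) = 85.86/162 = 0.53.
Government-spending multiplier = 1/(1 − MPC) = 1/(1 − 0.53) = 1/0.47 ≈ 2.128.
ΔY = k × ΔG = (+£277 billion) / 0.47 ≈ +£589 billion.

+£589 billion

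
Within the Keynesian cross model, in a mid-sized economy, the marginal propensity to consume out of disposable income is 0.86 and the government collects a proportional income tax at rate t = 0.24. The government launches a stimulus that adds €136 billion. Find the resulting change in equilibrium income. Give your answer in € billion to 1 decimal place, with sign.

+€392.6 billion

Spending multiplier = 1/(1 − c(1−t)) = 1/(1 − 0.86×0.76) = 1/0.3464 ≈ 2.887.
ΔY = k × ΔG = (+€136 billion) / 0.3464 ≈ +€392.6 billion.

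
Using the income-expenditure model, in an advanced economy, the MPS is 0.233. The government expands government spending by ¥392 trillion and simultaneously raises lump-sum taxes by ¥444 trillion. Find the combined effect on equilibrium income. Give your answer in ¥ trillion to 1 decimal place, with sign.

MPC = 1 − MPS = 1 − 0.233 = 0.767.
Expenditure multiplier = 1/(1 − MPC) = 1/(1 − 0.767) = 1/0.233 ≈ 4.292.
ΔG contributes k·ΔG = (+¥392 trillion) / 0.233 ≈ +¥1,682.4 trillion.
ΔT of +¥444 trillion changes first-round spending by −c·ΔT = −¥340.548 trillion, contributing k·(−c·ΔT) = (−¥340.548 trillion) / 0.233 ≈ −¥1,461.6 trillion.
Net ΔY = k(ΔG − c·ΔT) = (+¥51.452 trillion) / 0.233 ≈ +¥220.8 trillion.

+¥220.8 trillion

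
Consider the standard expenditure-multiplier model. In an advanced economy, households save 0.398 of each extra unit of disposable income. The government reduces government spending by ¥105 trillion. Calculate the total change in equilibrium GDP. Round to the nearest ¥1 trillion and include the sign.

MPC = 1 − MPS = 1 − 0.398 = 0.602.
Spending multiplier = 1/(1 − MPC) = 1/(1 − 0.602) = 1/0.398 ≈ 2.513.
ΔY = k × ΔG = (−¥105 trillion) / 0.398 ≈ −¥264 trillion.

−¥264 trillion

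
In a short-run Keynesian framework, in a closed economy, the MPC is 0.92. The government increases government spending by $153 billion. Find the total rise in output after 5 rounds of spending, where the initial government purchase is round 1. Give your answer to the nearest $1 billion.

Round 1 adds ΔG = $153 billion; each later round is MPC = 0.92 times the previous.
After 5 rounds: 153 + 140.76 + 129.4992 + 119.139264 + 109.60812288 = ΔG·(1 − c^5)/(1 − c) = 153 × (1 − 0.6590815232)/0.08 ≈ $652 billion.

$652 billion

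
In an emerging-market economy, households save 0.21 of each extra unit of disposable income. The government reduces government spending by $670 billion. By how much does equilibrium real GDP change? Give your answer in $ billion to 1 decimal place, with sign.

−$3,190.5 billion

MPC = 1 − MPS = 1 − 0.21 = 0.79.
Spending multiplier = 1/(1 − MPC) = 1/(1 − 0.79) = 1/0.21 ≈ 4.762.
ΔY = k × ΔG = (−$670 billion) / 0.21 ≈ −$3,190.5 billion.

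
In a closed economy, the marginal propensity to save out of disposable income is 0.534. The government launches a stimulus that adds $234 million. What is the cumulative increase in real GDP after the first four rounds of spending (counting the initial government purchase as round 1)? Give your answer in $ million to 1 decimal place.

$417.5 million

MPC = 1 − MPS = 1 − 0.534 = 0.466.
Round 1 adds ΔG = $234 million; each later round is MPC = 0.466 times the previous.
After 4 rounds: 234 + 109.044 + 50.814504 + 23.679558864 = ΔG·(1 − c^4)/(1 − c) = 234 × (1 − 0.047156728336)/0.534 ≈ $417.5 million.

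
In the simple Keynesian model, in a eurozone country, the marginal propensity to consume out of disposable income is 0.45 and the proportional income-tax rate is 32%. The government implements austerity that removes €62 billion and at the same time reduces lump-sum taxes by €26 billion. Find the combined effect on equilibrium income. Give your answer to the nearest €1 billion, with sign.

Expenditure multiplier = 1/(1 − c(1−t)) = 1/(1 − 0.45×0.68) = 1/0.694 ≈ 1.441.
ΔG contributes k·ΔG = (−€62 billion) / 0.694 ≈ −€89.3 billion.
ΔT of −€26 billion changes first-round spending by −c·ΔT = +€11.7 billion, contributing k·(−c·ΔT) = (+€11.7 billion) / 0.694 ≈ +€16.9 billion.
Net ΔY = k(ΔG − c·ΔT) = (−€50.3 billion) / 0.694 ≈ −€72 billion.

−€72 billion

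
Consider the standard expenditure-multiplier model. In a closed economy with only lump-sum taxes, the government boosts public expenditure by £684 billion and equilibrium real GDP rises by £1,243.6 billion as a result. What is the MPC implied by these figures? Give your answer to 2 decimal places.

0.45

Implied spending multiplier k = ΔY/ΔG = 1,243.6/684 ≈ 1.8181.
Since k = 1/(1 − MPC), MPC = 1 − 1/k = 1 − ΔG/ΔY = 1 − 684/1,243.6 ≈ 0.45.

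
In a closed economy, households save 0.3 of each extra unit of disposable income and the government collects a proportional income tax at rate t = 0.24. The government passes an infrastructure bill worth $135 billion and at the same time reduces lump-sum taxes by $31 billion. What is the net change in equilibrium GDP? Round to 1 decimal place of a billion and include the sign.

+$334.8 billion

MPC = 1 − MPS = 1 − 0.3 = 0.7.
Expenditure multiplier = 1/(1 − c(1−t)) = 1/(1 − 0.7×0.76) = 1/0.468 ≈ 2.137.
ΔG contributes k·ΔG = (+$135 billion) / 0.468 ≈ +$288.5 billion.
ΔT of −$31 billion changes first-round spending by −c·ΔT = +$21.7 billion, contributing k·(−c·ΔT) = (+$21.7 billion) / 0.468 ≈ +$46.4 billion.
Net ΔY = k(ΔG − c·ΔT) = (+$156.7 billion) / 0.468 ≈ +$334.8 billion.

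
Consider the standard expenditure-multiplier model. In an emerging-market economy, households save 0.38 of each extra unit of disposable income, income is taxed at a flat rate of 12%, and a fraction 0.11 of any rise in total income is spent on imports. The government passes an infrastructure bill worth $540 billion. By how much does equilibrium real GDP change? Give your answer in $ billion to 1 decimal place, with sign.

+$956.8 billion

MPC = 1 − MPS = 1 − 0.38 = 0.62.
Government-spending multiplier = 1/(1 − c(1−t) + m) = 1/(1 − 0.62×0.88 + 0.11) = 1/0.5644 ≈ 1.772.
ΔY = k × ΔG = (+$540 billion) / 0.5644 ≈ +$956.8 billion.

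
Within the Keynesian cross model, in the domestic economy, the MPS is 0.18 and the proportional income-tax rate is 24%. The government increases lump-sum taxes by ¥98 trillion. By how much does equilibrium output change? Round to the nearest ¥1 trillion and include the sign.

MPC = 1 − MPS = 1 − 0.18 = 0.82.
A lump-sum tax change of +¥98 trillion shifts disposable income by −¥98 trillion; first-round consumption changes by −c × ΔT = −0.82 × (+¥98 trillion) = −¥80.36 trillion.
Expenditure multiplier = 1/(1 − c(1−t)) = 1/(1 − 0.82×0.76) = 1/0.3768 ≈ 2.654.
The tax multiplier is −c × k ≈ −2.176, so ΔY = k × (−c·ΔT) = (−¥80.36 trillion) / 0.3768 ≈ −¥213 trillion.

−¥213 trillion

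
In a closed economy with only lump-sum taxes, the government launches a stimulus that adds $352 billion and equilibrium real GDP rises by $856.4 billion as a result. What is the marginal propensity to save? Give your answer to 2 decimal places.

Implied spending multiplier k = ΔY/ΔG = 856.4/352 ≈ 2.433.
Since k = 1/(1 − MPC), MPC = 1 − 1/k = 1 − ΔG/ΔY = 1 − 352/856.4 ≈ 0.59.
MPS = 1 − MPC = 0.41.

0.41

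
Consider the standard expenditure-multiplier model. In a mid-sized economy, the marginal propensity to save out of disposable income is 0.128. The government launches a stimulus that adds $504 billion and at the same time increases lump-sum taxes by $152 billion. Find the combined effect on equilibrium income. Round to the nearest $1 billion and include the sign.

+$2,902 billion

MPC = 1 − MPS = 1 − 0.128 = 0.872.
Expenditure multiplier = 1/(1 − MPC) = 1/(1 − 0.872) = 1/0.128 ≈ 7.813.
ΔG contributes k·ΔG = (+$504 billion) / 0.128 = +$3,937.5 billion.
ΔT of +$152 billion changes first-round spending by −c·ΔT = −$132.544 billion, contributing k·(−c·ΔT) = (−$132.544 billion) / 0.128 = −$1,035.5 billion.
Net ΔY = k(ΔG − c·ΔT) = (+$371.456 billion) / 0.128 = +$2,902 billion.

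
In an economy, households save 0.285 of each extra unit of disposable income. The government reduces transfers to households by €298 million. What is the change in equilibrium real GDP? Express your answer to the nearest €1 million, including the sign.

−€748 million

MPC = 1 − MPS = 1 − 0.285 = 0.715.
The transfer change shifts disposable income by −€298 million, so first-round consumption changes by c·ΔTR = 0.715 × (−€298 million) = −€213.07 million.
Expenditure multiplier = 1/(1 − MPC) = 1/(1 − 0.715) = 1/0.285 ≈ 3.509.
The transfer multiplier is c × k ≈ 2.509, so ΔY = k × (c·ΔTR) = (−€213.07 million) / 0.285 ≈ −€748 million.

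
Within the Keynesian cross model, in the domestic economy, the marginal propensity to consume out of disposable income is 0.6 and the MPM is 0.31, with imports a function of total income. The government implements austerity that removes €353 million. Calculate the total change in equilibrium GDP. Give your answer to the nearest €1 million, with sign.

Government-spending multiplier = 1/(1 − c + m) = 1/(1 − 0.6 + 0.31) = 1/0.71 ≈ 1.408.
ΔY = k × ΔG = (−€353 million) / 0.71 ≈ −€497 million.

−€497 million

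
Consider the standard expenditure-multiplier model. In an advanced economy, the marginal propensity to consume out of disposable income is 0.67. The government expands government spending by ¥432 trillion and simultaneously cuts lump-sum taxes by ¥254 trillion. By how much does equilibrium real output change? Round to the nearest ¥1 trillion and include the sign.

+¥1,825 trillion

Expenditure multiplier = 1/(1 − MPC) = 1/(1 − 0.67) = 1/0.33 ≈ 3.03.
ΔG contributes k·ΔG = (+¥432 trillion) / 0.33 ≈ +¥1,309.1 trillion.
ΔT of −¥254 trillion changes first-round spending by −c·ΔT = +¥170.18 trillion, contributing k·(−c·ΔT) = (+¥170.18 trillion) / 0.33 ≈ +¥515.7 trillion.
Net ΔY = k(ΔG − c·ΔT) = (+¥602.18 trillion) / 0.33 ≈ +¥1,825 trillion.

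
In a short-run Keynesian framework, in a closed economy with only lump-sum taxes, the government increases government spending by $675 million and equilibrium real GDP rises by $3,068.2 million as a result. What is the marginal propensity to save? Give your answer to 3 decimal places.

Implied spending multiplier k = ΔY/ΔG = 3,068.2/675 ≈ 4.5455.
Since k = 1/(1 − MPC), MPC = 1 − 1/k = 1 − ΔG/ΔY = 1 − 675/3,068.2 ≈ 0.780.
MPS = 1 − MPC = 0.220.

0.220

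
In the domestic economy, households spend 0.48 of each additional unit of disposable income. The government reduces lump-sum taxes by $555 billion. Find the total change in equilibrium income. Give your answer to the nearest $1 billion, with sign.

A lump-sum tax change of −$555 billion shifts disposable income by +$555 billion; first-round consumption changes by −c × ΔT = −0.48 × (−$555 billion) = +$266.4 billion.
Expenditure multiplier = 1/(1 − MPC) = 1/(1 − 0.48) = 1/0.52 ≈ 1.923.
The tax multiplier is −c × k ≈ −0.923, so ΔY = k × (−c·ΔT) = (+$266.4 billion) / 0.52 ≈ +$512 billion.

+$512 billion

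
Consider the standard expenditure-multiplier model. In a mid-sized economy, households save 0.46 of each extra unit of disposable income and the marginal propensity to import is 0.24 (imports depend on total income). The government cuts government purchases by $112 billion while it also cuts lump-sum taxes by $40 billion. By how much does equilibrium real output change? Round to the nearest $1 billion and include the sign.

−$129 billion

MPC = 1 − MPS = 1 − 0.46 = 0.54.
Expenditure multiplier = 1/(1 − c + m) = 1/(1 − 0.54 + 0.24) = 1/0.7 ≈ 1.429.
ΔG contributes k·ΔG = (−$112 billion) / 0.7 = −$160 billion.
ΔT of −$40 billion changes first-round spending by −c·ΔT = +$21.6 billion, contributing k·(−c·ΔT) = (+$21.6 billion) / 0.7 ≈ +$30.9 billion.
Net ΔY = k(ΔG − c·ΔT) = (−$90.4 billion) / 0.7 ≈ −$129 billion.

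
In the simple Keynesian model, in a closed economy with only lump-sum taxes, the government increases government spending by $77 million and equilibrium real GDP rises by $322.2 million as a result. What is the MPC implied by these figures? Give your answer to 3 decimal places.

0.761

Implied spending multiplier k = ΔY/ΔG = 322.2/77 ≈ 4.1844.
Since k = 1/(1 − MPC), MPC = 1 − 1/k = 1 − ΔG/ΔY = 1 − 77/322.2 ≈ 0.761.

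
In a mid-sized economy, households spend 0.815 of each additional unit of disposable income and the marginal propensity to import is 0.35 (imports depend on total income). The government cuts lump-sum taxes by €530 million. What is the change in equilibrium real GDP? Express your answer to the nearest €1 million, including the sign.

+€807 million

A lump-sum tax change of −€530 million shifts disposable income by +€530 million; first-round consumption changes by −c × ΔT = −0.815 × (−€530 million) = +€431.95 million.
Expenditure multiplier = 1/(1 − c + m) = 1/(1 − 0.815 + 0.35) = 1/0.535 ≈ 1.869.
The tax multiplier is −c × k ≈ −1.523, so ΔY = k × (−c·ΔT) = (+€431.95 million) / 0.535 ≈ +€807 million.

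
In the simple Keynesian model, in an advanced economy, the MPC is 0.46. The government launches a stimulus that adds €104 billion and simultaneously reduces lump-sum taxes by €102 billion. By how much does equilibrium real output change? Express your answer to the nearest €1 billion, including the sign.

+€279 billion

Expenditure multiplier = 1/(1 − MPC) = 1/(1 − 0.46) = 1/0.54 ≈ 1.852.
ΔG contributes k·ΔG = (+€104 billion) / 0.54 ≈ +€192.6 billion.
ΔT of −€102 billion changes first-round spending by −c·ΔT = +€46.92 billion, contributing k·(−c·ΔT) = (+€46.92 billion) / 0.54 ≈ +€86.9 billion.
Net ΔY = k(ΔG − c·ΔT) = (+€150.92 billion) / 0.54 ≈ +€279 billion.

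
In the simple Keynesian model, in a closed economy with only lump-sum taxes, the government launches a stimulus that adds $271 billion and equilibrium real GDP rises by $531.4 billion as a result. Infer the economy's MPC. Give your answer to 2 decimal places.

0.49

Implied spending multiplier k = ΔY/ΔG = 531.4/271 ≈ 1.9609.
Since k = 1/(1 − MPC), MPC = 1 − 1/k = 1 − ΔG/ΔY = 1 − 271/531.4 ≈ 0.49.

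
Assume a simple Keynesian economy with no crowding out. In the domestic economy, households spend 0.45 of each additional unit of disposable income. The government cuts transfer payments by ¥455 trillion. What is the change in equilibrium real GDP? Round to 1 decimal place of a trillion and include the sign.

The transfer change shifts disposable income by −¥455 trillion, so first-round consumption changes by c·ΔTR = 0.45 × (−¥455 trillion) = −¥204.75 trillion.
Expenditure multiplier = 1/(1 − MPC) = 1/(1 − 0.45) = 1/0.55 ≈ 1.818.
The transfer multiplier is c × k ≈ 0.818, so ΔY = k × (c·ΔTR) = (−¥204.75 trillion) / 0.55 ≈ −¥372.3 trillion.

−¥372.3 trillion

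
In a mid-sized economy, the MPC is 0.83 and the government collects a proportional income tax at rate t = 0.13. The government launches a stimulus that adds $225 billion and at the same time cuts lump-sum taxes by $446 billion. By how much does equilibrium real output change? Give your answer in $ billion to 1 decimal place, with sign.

Expenditure multiplier = 1/(1 − c(1−t)) = 1/(1 − 0.83×0.87) = 1/0.2779 ≈ 3.598.
ΔG contributes k·ΔG = (+$225 billion) / 0.2779 ≈ +$809.6 billion.
ΔT of −$446 billion changes first-round spending by −c·ΔT = +$370.18 billion, contributing k·(−c·ΔT) = (+$370.18 billion) / 0.2779 ≈ +$1,332.1 billion.
Net ΔY = k(ΔG − c·ΔT) = (+$595.18 billion) / 0.2779 ≈ +$2,141.7 billion.

+$2,141.7 billion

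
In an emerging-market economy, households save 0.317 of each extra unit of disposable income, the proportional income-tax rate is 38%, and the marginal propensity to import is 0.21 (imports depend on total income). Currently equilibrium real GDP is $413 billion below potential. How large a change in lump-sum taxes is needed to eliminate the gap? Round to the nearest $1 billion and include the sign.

MPC = 1 − MPS = 1 − 0.317 = 0.683.
Spending multiplier = 1/(1 − c(1−t) + m) = 1/(1 − 0.683×0.62 + 0.21) = 1/0.78654 ≈ 1.271.
Tax multiplier = −c·k = −0.683/0.78654 ≈ −0.868. Need ΔY = +$413 billion, so ΔT = ΔY/(−c·k) = −(+$413 billion) × 0.78654 / 0.683 ≈ −$476 billion.
The government should cut lump-sum taxes by $476 billion.

−$476 billion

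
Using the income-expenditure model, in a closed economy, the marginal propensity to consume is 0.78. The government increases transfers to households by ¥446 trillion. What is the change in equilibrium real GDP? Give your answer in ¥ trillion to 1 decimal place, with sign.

+¥1,581.3 trillion

The transfer change shifts disposable income by +¥446 trillion, so first-round consumption changes by c·ΔTR = 0.78 × (+¥446 trillion) = +¥347.88 trillion.
Expenditure multiplier = 1/(1 − MPC) = 1/(1 − 0.78) = 1/0.22 ≈ 4.545.
The transfer multiplier is c × k ≈ 3.545, so ΔY = k × (c·ΔTR) = (+¥347.88 trillion) / 0.22 ≈ +¥1,581.3 trillion.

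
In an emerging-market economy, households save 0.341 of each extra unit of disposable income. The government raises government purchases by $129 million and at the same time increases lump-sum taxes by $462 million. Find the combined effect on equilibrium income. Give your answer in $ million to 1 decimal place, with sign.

−$514.5 million

MPC = 1 − MPS = 1 − 0.341 = 0.659.
Expenditure multiplier = 1/(1 − MPC) = 1/(1 − 0.659) = 1/0.341 ≈ 2.933.
ΔG contributes k·ΔG = (+$129 million) / 0.341 ≈ +$378.3 million.
ΔT of +$462 million changes first-round spending by −c·ΔT = −$304.458 million, contributing k·(−c·ΔT) = (−$304.458 million) / 0.341 ≈ −$892.8 million.
Net ΔY = k(ΔG − c·ΔT) = (−$175.458 million) / 0.341 ≈ −$514.5 million.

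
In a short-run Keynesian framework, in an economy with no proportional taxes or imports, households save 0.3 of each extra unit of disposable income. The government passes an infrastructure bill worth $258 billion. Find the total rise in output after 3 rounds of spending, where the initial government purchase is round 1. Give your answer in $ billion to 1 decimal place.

$565.0 billion

MPC = 1 − MPS = 1 − 0.3 = 0.7.
Round 1 adds ΔG = $258 billion; each later round is MPC = 0.7 times the previous.
After 3 rounds: 258 + 180.6 + 126.42 = ΔG·(1 − c^3)/(1 − c) = 258 × (1 − 0.343)/0.3 ≈ $565 billion.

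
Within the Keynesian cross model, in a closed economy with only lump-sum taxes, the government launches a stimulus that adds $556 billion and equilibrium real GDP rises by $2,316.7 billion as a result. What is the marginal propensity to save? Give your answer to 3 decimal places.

0.240

Implied spending multiplier k = ΔY/ΔG = 2,316.7/556 ≈ 4.1667.
Since k = 1/(1 − MPC), MPC = 1 − 1/k = 1 − ΔG/ΔY = 1 − 556/2,316.7 ≈ 0.760.
MPS = 1 − MPC = 0.240.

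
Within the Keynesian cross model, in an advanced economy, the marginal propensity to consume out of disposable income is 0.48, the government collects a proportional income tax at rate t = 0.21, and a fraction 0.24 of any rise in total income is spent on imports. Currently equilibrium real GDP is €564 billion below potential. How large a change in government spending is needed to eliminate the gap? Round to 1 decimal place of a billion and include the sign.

+€485.5 billion

Spending multiplier = 1/(1 − c(1−t) + m) = 1/(1 − 0.48×0.79 + 0.24) = 1/0.8608 ≈ 1.162.
Need ΔY = +€564 billion, so ΔG = ΔY/k = (+€564 billion) × 0.8608 ≈ +€485.5 billion.
The government should increase government spending by €485.5 billion.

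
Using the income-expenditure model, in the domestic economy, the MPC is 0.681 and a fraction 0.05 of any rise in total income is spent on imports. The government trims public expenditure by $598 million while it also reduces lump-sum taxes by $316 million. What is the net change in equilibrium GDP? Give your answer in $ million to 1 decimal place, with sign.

−$1,037.4 million

Expenditure multiplier = 1/(1 − c + m) = 1/(1 − 0.681 + 0.05) = 1/0.369 ≈ 2.71.
ΔG contributes k·ΔG = (−$598 million) / 0.369 ≈ −$1,620.6 million.
ΔT of −$316 million changes first-round spending by −c·ΔT = +$215.196 million, contributing k·(−c·ΔT) = (+$215.196 million) / 0.369 ≈ +$583.2 million.
Net ΔY = k(ΔG − c·ΔT) = (−$382.804 million) / 0.369 ≈ −$1,037.4 million.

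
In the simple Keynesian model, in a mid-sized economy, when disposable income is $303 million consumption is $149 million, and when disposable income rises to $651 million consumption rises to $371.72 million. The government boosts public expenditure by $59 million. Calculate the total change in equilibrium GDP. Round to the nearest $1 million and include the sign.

MPC = ΔC/ΔYd = (371.72 − 149)/(651 − 303) = 222.72/348 = 0.64.
Expenditure multiplier = 1/(1 − MPC) = 1/(1 − 0.64) = 1/0.36 ≈ 2.778.
ΔY = k × ΔG = (+$59 million) / 0.36 ≈ +$164 million.

+$164 million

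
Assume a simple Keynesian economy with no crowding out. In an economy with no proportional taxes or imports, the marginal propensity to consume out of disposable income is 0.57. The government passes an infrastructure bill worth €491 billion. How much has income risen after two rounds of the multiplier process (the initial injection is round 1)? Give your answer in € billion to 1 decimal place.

Round 1 adds ΔG = €491 billion; each later round is MPC = 0.57 times the previous.
After 2 rounds: 491 + 279.87 = ΔG·(1 − c^2)/(1 − c) = 491 × (1 − 0.3249)/0.43 ≈ €770.9 billion.

€770.9 billion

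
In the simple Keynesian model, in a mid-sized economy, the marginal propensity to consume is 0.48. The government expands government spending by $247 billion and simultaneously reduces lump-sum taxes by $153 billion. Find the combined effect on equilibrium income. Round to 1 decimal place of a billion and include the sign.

+$616.2 billion

Expenditure multiplier = 1/(1 − MPC) = 1/(1 − 0.48) = 1/0.52 ≈ 1.923.
ΔG contributes k·ΔG = (+$247 billion) / 0.52 = +$475 billion.
ΔT of −$153 billion changes first-round spending by −c·ΔT = +$73.44 billion, contributing k·(−c·ΔT) = (+$73.44 billion) / 0.52 ≈ +$141.2 billion.
Net ΔY = k(ΔG − c·ΔT) = (+$320.44 billion) / 0.52 ≈ +$616.2 billion.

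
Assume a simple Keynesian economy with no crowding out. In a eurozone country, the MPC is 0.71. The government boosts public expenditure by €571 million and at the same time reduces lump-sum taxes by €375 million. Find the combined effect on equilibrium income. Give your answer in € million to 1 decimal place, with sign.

Expenditure multiplier = 1/(1 − MPC) = 1/(1 − 0.71) = 1/0.29 ≈ 3.448.
ΔG contributes k·ΔG = (+€571 million) / 0.29 ≈ +€1,969 million.
ΔT of −€375 million changes first-round spending by −c·ΔT = +€266.25 million, contributing k·(−c·ΔT) = (+€266.25 million) / 0.29 ≈ +€918.1 million.
Net ΔY = k(ΔG − c·ΔT) = (+€837.25 million) / 0.29 ≈ +€2,887.1 million.

+€2,887.1 million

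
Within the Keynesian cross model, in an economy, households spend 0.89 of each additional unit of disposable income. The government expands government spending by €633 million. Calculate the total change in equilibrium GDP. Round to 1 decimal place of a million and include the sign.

Government-spending multiplier = 1/(1 − MPC) = 1/(1 − 0.89) = 1/0.11 ≈ 9.091.
ΔY = k × ΔG = (+€633 million) / 0.11 ≈ +€5,754.5 million.

+€5,754.5 million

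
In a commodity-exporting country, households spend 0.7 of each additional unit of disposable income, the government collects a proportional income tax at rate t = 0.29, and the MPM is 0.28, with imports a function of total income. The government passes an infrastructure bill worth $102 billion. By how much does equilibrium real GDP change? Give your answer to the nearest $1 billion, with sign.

Spending multiplier = 1/(1 − c(1−t) + m) = 1/(1 − 0.7×0.71 + 0.28) = 1/0.783 ≈ 1.277.
ΔY = k × ΔG = (+$102 billion) / 0.783 ≈ +$130 billion.

+$130 billion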